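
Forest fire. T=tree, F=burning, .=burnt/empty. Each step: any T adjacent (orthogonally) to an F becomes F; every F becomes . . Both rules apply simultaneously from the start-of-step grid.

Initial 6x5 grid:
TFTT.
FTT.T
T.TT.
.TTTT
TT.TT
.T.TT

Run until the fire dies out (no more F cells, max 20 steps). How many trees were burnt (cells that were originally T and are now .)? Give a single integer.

Step 1: +4 fires, +2 burnt (F count now 4)
Step 2: +2 fires, +4 burnt (F count now 2)
Step 3: +1 fires, +2 burnt (F count now 1)
Step 4: +2 fires, +1 burnt (F count now 2)
Step 5: +2 fires, +2 burnt (F count now 2)
Step 6: +3 fires, +2 burnt (F count now 3)
Step 7: +4 fires, +3 burnt (F count now 4)
Step 8: +1 fires, +4 burnt (F count now 1)
Step 9: +0 fires, +1 burnt (F count now 0)
Fire out after step 9
Initially T: 20, now '.': 29
Total burnt (originally-T cells now '.'): 19

Answer: 19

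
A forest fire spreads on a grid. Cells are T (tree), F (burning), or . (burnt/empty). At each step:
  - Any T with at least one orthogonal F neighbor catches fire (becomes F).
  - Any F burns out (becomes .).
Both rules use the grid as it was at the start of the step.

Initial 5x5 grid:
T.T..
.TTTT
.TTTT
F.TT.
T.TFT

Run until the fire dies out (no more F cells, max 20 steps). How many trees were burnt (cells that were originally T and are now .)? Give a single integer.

Answer: 14

Derivation:
Step 1: +4 fires, +2 burnt (F count now 4)
Step 2: +2 fires, +4 burnt (F count now 2)
Step 3: +3 fires, +2 burnt (F count now 3)
Step 4: +3 fires, +3 burnt (F count now 3)
Step 5: +2 fires, +3 burnt (F count now 2)
Step 6: +0 fires, +2 burnt (F count now 0)
Fire out after step 6
Initially T: 15, now '.': 24
Total burnt (originally-T cells now '.'): 14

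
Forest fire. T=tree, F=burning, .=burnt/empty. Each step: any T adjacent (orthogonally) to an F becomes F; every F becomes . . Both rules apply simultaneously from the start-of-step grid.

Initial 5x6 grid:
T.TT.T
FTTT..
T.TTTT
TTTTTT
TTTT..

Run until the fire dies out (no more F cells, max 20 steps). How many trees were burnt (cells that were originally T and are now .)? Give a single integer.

Answer: 21

Derivation:
Step 1: +3 fires, +1 burnt (F count now 3)
Step 2: +2 fires, +3 burnt (F count now 2)
Step 3: +5 fires, +2 burnt (F count now 5)
Step 4: +4 fires, +5 burnt (F count now 4)
Step 5: +3 fires, +4 burnt (F count now 3)
Step 6: +3 fires, +3 burnt (F count now 3)
Step 7: +1 fires, +3 burnt (F count now 1)
Step 8: +0 fires, +1 burnt (F count now 0)
Fire out after step 8
Initially T: 22, now '.': 29
Total burnt (originally-T cells now '.'): 21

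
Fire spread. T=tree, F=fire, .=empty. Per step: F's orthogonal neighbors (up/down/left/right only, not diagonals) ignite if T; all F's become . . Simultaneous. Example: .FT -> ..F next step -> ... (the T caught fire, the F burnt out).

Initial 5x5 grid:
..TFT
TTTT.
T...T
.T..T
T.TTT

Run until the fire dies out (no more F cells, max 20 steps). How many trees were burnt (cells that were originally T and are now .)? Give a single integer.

Answer: 7

Derivation:
Step 1: +3 fires, +1 burnt (F count now 3)
Step 2: +1 fires, +3 burnt (F count now 1)
Step 3: +1 fires, +1 burnt (F count now 1)
Step 4: +1 fires, +1 burnt (F count now 1)
Step 5: +1 fires, +1 burnt (F count now 1)
Step 6: +0 fires, +1 burnt (F count now 0)
Fire out after step 6
Initially T: 14, now '.': 18
Total burnt (originally-T cells now '.'): 7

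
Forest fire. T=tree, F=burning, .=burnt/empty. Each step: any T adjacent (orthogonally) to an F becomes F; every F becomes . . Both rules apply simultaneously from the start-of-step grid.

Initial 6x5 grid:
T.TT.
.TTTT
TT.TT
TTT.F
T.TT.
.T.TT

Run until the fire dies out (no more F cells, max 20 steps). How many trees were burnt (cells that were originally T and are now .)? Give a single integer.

Step 1: +1 fires, +1 burnt (F count now 1)
Step 2: +2 fires, +1 burnt (F count now 2)
Step 3: +1 fires, +2 burnt (F count now 1)
Step 4: +2 fires, +1 burnt (F count now 2)
Step 5: +2 fires, +2 burnt (F count now 2)
Step 6: +1 fires, +2 burnt (F count now 1)
Step 7: +2 fires, +1 burnt (F count now 2)
Step 8: +2 fires, +2 burnt (F count now 2)
Step 9: +2 fires, +2 burnt (F count now 2)
Step 10: +1 fires, +2 burnt (F count now 1)
Step 11: +1 fires, +1 burnt (F count now 1)
Step 12: +1 fires, +1 burnt (F count now 1)
Step 13: +0 fires, +1 burnt (F count now 0)
Fire out after step 13
Initially T: 20, now '.': 28
Total burnt (originally-T cells now '.'): 18

Answer: 18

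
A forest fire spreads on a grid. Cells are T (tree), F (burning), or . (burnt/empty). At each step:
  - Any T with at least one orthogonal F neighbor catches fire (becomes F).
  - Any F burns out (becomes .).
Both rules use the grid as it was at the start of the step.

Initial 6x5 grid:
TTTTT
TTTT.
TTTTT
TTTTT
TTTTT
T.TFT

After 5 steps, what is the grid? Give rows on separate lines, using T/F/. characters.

Step 1: 3 trees catch fire, 1 burn out
  TTTTT
  TTTT.
  TTTTT
  TTTTT
  TTTFT
  T.F.F
Step 2: 3 trees catch fire, 3 burn out
  TTTTT
  TTTT.
  TTTTT
  TTTFT
  TTF.F
  T....
Step 3: 4 trees catch fire, 3 burn out
  TTTTT
  TTTT.
  TTTFT
  TTF.F
  TF...
  T....
Step 4: 5 trees catch fire, 4 burn out
  TTTTT
  TTTF.
  TTF.F
  TF...
  F....
  T....
Step 5: 5 trees catch fire, 5 burn out
  TTTFT
  TTF..
  TF...
  F....
  .....
  F....

TTTFT
TTF..
TF...
F....
.....
F....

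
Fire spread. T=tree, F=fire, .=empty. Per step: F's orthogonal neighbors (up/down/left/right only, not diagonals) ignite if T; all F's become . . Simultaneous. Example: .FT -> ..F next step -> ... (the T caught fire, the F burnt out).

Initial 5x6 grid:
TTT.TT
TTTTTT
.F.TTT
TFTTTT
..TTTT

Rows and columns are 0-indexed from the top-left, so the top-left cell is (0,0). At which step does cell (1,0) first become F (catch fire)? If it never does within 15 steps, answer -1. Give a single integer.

Step 1: cell (1,0)='T' (+3 fires, +2 burnt)
Step 2: cell (1,0)='F' (+5 fires, +3 burnt)
  -> target ignites at step 2
Step 3: cell (1,0)='.' (+6 fires, +5 burnt)
Step 4: cell (1,0)='.' (+4 fires, +6 burnt)
Step 5: cell (1,0)='.' (+4 fires, +4 burnt)
Step 6: cell (1,0)='.' (+1 fires, +4 burnt)
Step 7: cell (1,0)='.' (+0 fires, +1 burnt)
  fire out at step 7

2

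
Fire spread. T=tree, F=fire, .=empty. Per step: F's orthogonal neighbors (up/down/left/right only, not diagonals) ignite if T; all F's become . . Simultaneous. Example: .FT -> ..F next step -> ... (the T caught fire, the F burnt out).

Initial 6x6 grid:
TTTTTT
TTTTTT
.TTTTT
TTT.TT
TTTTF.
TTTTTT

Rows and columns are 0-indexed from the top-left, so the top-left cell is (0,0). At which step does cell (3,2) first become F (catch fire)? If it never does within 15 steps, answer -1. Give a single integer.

Step 1: cell (3,2)='T' (+3 fires, +1 burnt)
Step 2: cell (3,2)='T' (+5 fires, +3 burnt)
Step 3: cell (3,2)='F' (+6 fires, +5 burnt)
  -> target ignites at step 3
Step 4: cell (3,2)='.' (+7 fires, +6 burnt)
Step 5: cell (3,2)='.' (+6 fires, +7 burnt)
Step 6: cell (3,2)='.' (+2 fires, +6 burnt)
Step 7: cell (3,2)='.' (+2 fires, +2 burnt)
Step 8: cell (3,2)='.' (+1 fires, +2 burnt)
Step 9: cell (3,2)='.' (+0 fires, +1 burnt)
  fire out at step 9

3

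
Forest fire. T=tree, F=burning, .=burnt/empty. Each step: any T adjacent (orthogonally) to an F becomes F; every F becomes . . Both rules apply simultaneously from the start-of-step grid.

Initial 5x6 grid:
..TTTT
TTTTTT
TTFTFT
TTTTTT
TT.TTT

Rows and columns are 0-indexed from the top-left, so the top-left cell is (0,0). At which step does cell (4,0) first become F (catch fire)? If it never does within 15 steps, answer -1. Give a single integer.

Step 1: cell (4,0)='T' (+7 fires, +2 burnt)
Step 2: cell (4,0)='T' (+10 fires, +7 burnt)
Step 3: cell (4,0)='T' (+7 fires, +10 burnt)
Step 4: cell (4,0)='F' (+1 fires, +7 burnt)
  -> target ignites at step 4
Step 5: cell (4,0)='.' (+0 fires, +1 burnt)
  fire out at step 5

4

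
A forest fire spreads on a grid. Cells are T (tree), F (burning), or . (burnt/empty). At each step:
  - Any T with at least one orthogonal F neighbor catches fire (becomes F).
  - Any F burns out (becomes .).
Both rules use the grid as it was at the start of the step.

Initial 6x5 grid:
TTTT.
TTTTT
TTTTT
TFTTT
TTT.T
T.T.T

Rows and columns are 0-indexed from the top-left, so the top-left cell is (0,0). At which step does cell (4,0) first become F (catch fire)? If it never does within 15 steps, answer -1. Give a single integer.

Step 1: cell (4,0)='T' (+4 fires, +1 burnt)
Step 2: cell (4,0)='F' (+6 fires, +4 burnt)
  -> target ignites at step 2
Step 3: cell (4,0)='.' (+7 fires, +6 burnt)
Step 4: cell (4,0)='.' (+5 fires, +7 burnt)
Step 5: cell (4,0)='.' (+3 fires, +5 burnt)
Step 6: cell (4,0)='.' (+0 fires, +3 burnt)
  fire out at step 6

2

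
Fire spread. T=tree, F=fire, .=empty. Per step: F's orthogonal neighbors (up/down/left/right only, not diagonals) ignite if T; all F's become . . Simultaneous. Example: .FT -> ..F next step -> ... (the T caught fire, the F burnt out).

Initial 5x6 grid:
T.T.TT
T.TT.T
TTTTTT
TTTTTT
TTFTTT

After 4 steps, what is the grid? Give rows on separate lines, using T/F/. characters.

Step 1: 3 trees catch fire, 1 burn out
  T.T.TT
  T.TT.T
  TTTTTT
  TTFTTT
  TF.FTT
Step 2: 5 trees catch fire, 3 burn out
  T.T.TT
  T.TT.T
  TTFTTT
  TF.FTT
  F...FT
Step 3: 6 trees catch fire, 5 burn out
  T.T.TT
  T.FT.T
  TF.FTT
  F...FT
  .....F
Step 4: 5 trees catch fire, 6 burn out
  T.F.TT
  T..F.T
  F...FT
  .....F
  ......

T.F.TT
T..F.T
F...FT
.....F
......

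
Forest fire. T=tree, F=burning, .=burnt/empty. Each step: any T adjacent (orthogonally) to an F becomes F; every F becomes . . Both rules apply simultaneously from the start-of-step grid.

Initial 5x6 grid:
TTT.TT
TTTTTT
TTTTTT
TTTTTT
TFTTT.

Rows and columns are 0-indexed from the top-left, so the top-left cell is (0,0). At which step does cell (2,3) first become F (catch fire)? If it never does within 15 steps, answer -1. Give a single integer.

Step 1: cell (2,3)='T' (+3 fires, +1 burnt)
Step 2: cell (2,3)='T' (+4 fires, +3 burnt)
Step 3: cell (2,3)='T' (+5 fires, +4 burnt)
Step 4: cell (2,3)='F' (+5 fires, +5 burnt)
  -> target ignites at step 4
Step 5: cell (2,3)='.' (+5 fires, +5 burnt)
Step 6: cell (2,3)='.' (+2 fires, +5 burnt)
Step 7: cell (2,3)='.' (+2 fires, +2 burnt)
Step 8: cell (2,3)='.' (+1 fires, +2 burnt)
Step 9: cell (2,3)='.' (+0 fires, +1 burnt)
  fire out at step 9

4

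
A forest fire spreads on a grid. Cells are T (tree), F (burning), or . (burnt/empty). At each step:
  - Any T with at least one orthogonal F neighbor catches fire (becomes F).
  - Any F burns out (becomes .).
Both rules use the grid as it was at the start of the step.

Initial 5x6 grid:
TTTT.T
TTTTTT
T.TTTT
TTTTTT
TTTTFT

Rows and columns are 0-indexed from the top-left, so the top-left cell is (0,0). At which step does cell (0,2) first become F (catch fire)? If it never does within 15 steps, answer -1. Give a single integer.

Step 1: cell (0,2)='T' (+3 fires, +1 burnt)
Step 2: cell (0,2)='T' (+4 fires, +3 burnt)
Step 3: cell (0,2)='T' (+5 fires, +4 burnt)
Step 4: cell (0,2)='T' (+5 fires, +5 burnt)
Step 5: cell (0,2)='T' (+4 fires, +5 burnt)
Step 6: cell (0,2)='F' (+3 fires, +4 burnt)
  -> target ignites at step 6
Step 7: cell (0,2)='.' (+2 fires, +3 burnt)
Step 8: cell (0,2)='.' (+1 fires, +2 burnt)
Step 9: cell (0,2)='.' (+0 fires, +1 burnt)
  fire out at step 9

6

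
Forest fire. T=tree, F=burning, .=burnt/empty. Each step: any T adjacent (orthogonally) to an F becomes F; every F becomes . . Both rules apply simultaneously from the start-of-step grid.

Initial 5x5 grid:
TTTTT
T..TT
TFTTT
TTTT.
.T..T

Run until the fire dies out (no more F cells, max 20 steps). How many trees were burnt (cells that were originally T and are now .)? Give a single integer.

Answer: 17

Derivation:
Step 1: +3 fires, +1 burnt (F count now 3)
Step 2: +5 fires, +3 burnt (F count now 5)
Step 3: +4 fires, +5 burnt (F count now 4)
Step 4: +3 fires, +4 burnt (F count now 3)
Step 5: +2 fires, +3 burnt (F count now 2)
Step 6: +0 fires, +2 burnt (F count now 0)
Fire out after step 6
Initially T: 18, now '.': 24
Total burnt (originally-T cells now '.'): 17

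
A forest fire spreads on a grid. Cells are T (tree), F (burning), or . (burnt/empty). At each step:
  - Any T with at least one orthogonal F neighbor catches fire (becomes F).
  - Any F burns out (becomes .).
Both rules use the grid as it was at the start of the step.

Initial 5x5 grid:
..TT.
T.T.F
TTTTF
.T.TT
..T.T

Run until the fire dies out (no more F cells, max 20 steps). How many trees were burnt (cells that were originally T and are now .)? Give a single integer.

Answer: 12

Derivation:
Step 1: +2 fires, +2 burnt (F count now 2)
Step 2: +3 fires, +2 burnt (F count now 3)
Step 3: +2 fires, +3 burnt (F count now 2)
Step 4: +3 fires, +2 burnt (F count now 3)
Step 5: +2 fires, +3 burnt (F count now 2)
Step 6: +0 fires, +2 burnt (F count now 0)
Fire out after step 6
Initially T: 13, now '.': 24
Total burnt (originally-T cells now '.'): 12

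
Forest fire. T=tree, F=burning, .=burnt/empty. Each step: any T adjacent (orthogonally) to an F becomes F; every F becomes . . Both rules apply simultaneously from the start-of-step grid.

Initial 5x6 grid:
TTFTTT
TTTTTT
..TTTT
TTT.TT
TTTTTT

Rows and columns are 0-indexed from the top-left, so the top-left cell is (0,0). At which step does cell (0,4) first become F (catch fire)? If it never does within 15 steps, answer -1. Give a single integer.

Step 1: cell (0,4)='T' (+3 fires, +1 burnt)
Step 2: cell (0,4)='F' (+5 fires, +3 burnt)
  -> target ignites at step 2
Step 3: cell (0,4)='.' (+5 fires, +5 burnt)
Step 4: cell (0,4)='.' (+4 fires, +5 burnt)
Step 5: cell (0,4)='.' (+5 fires, +4 burnt)
Step 6: cell (0,4)='.' (+3 fires, +5 burnt)
Step 7: cell (0,4)='.' (+1 fires, +3 burnt)
Step 8: cell (0,4)='.' (+0 fires, +1 burnt)
  fire out at step 8

2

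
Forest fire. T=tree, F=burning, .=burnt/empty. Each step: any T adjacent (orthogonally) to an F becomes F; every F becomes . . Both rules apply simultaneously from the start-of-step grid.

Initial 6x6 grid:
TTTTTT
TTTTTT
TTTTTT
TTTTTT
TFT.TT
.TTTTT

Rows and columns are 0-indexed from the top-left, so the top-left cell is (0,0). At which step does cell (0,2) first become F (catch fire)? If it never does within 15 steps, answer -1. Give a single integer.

Step 1: cell (0,2)='T' (+4 fires, +1 burnt)
Step 2: cell (0,2)='T' (+4 fires, +4 burnt)
Step 3: cell (0,2)='T' (+5 fires, +4 burnt)
Step 4: cell (0,2)='T' (+6 fires, +5 burnt)
Step 5: cell (0,2)='F' (+7 fires, +6 burnt)
  -> target ignites at step 5
Step 6: cell (0,2)='.' (+4 fires, +7 burnt)
Step 7: cell (0,2)='.' (+2 fires, +4 burnt)
Step 8: cell (0,2)='.' (+1 fires, +2 burnt)
Step 9: cell (0,2)='.' (+0 fires, +1 burnt)
  fire out at step 9

5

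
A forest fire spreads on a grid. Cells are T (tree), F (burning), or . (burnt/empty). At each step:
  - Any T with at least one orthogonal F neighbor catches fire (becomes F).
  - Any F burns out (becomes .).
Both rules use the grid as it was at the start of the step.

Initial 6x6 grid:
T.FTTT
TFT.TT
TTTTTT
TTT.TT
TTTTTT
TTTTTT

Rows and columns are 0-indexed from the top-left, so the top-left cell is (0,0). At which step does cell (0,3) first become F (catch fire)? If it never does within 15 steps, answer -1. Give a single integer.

Step 1: cell (0,3)='F' (+4 fires, +2 burnt)
  -> target ignites at step 1
Step 2: cell (0,3)='.' (+5 fires, +4 burnt)
Step 3: cell (0,3)='.' (+6 fires, +5 burnt)
Step 4: cell (0,3)='.' (+5 fires, +6 burnt)
Step 5: cell (0,3)='.' (+5 fires, +5 burnt)
Step 6: cell (0,3)='.' (+3 fires, +5 burnt)
Step 7: cell (0,3)='.' (+2 fires, +3 burnt)
Step 8: cell (0,3)='.' (+1 fires, +2 burnt)
Step 9: cell (0,3)='.' (+0 fires, +1 burnt)
  fire out at step 9

1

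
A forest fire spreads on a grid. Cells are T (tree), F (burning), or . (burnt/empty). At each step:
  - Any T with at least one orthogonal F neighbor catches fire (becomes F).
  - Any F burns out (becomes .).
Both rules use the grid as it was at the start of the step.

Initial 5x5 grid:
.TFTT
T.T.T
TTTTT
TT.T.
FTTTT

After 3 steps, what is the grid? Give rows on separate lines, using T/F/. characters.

Step 1: 5 trees catch fire, 2 burn out
  .F.FT
  T.F.T
  TTTTT
  FT.T.
  .FTTT
Step 2: 5 trees catch fire, 5 burn out
  ....F
  T...T
  FTFTT
  .F.T.
  ..FTT
Step 3: 5 trees catch fire, 5 burn out
  .....
  F...F
  .F.FT
  ...T.
  ...FT

.....
F...F
.F.FT
...T.
...FT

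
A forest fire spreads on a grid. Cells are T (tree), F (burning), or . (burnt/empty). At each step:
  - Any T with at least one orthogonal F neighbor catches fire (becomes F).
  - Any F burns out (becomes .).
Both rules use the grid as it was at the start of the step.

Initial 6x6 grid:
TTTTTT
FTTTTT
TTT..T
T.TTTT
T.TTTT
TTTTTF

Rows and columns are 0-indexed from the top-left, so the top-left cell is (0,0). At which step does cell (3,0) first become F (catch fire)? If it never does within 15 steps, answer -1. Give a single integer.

Step 1: cell (3,0)='T' (+5 fires, +2 burnt)
Step 2: cell (3,0)='F' (+7 fires, +5 burnt)
  -> target ignites at step 2
Step 3: cell (3,0)='.' (+8 fires, +7 burnt)
Step 4: cell (3,0)='.' (+8 fires, +8 burnt)
Step 5: cell (3,0)='.' (+2 fires, +8 burnt)
Step 6: cell (3,0)='.' (+0 fires, +2 burnt)
  fire out at step 6

2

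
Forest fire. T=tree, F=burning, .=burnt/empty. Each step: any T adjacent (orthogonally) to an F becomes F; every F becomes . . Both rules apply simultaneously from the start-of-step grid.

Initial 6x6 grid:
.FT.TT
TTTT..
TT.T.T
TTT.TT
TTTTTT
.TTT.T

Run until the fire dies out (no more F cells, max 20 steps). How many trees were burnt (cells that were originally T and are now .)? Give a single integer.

Step 1: +2 fires, +1 burnt (F count now 2)
Step 2: +3 fires, +2 burnt (F count now 3)
Step 3: +3 fires, +3 burnt (F count now 3)
Step 4: +4 fires, +3 burnt (F count now 4)
Step 5: +3 fires, +4 burnt (F count now 3)
Step 6: +2 fires, +3 burnt (F count now 2)
Step 7: +2 fires, +2 burnt (F count now 2)
Step 8: +2 fires, +2 burnt (F count now 2)
Step 9: +2 fires, +2 burnt (F count now 2)
Step 10: +1 fires, +2 burnt (F count now 1)
Step 11: +0 fires, +1 burnt (F count now 0)
Fire out after step 11
Initially T: 26, now '.': 34
Total burnt (originally-T cells now '.'): 24

Answer: 24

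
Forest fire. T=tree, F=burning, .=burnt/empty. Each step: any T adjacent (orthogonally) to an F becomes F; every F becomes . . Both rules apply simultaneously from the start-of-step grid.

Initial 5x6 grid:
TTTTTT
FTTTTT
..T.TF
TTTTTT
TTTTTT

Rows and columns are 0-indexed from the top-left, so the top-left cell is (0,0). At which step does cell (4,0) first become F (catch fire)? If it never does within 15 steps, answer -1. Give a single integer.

Step 1: cell (4,0)='T' (+5 fires, +2 burnt)
Step 2: cell (4,0)='T' (+6 fires, +5 burnt)
Step 3: cell (4,0)='T' (+6 fires, +6 burnt)
Step 4: cell (4,0)='T' (+3 fires, +6 burnt)
Step 5: cell (4,0)='T' (+2 fires, +3 burnt)
Step 6: cell (4,0)='T' (+2 fires, +2 burnt)
Step 7: cell (4,0)='F' (+1 fires, +2 burnt)
  -> target ignites at step 7
Step 8: cell (4,0)='.' (+0 fires, +1 burnt)
  fire out at step 8

7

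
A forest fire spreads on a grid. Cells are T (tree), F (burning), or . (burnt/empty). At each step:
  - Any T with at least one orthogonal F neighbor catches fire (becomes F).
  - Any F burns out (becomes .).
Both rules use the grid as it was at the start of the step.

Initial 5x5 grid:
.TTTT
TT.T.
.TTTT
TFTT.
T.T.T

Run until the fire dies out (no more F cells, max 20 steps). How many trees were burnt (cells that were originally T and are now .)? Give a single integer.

Answer: 16

Derivation:
Step 1: +3 fires, +1 burnt (F count now 3)
Step 2: +5 fires, +3 burnt (F count now 5)
Step 3: +3 fires, +5 burnt (F count now 3)
Step 4: +3 fires, +3 burnt (F count now 3)
Step 5: +1 fires, +3 burnt (F count now 1)
Step 6: +1 fires, +1 burnt (F count now 1)
Step 7: +0 fires, +1 burnt (F count now 0)
Fire out after step 7
Initially T: 17, now '.': 24
Total burnt (originally-T cells now '.'): 16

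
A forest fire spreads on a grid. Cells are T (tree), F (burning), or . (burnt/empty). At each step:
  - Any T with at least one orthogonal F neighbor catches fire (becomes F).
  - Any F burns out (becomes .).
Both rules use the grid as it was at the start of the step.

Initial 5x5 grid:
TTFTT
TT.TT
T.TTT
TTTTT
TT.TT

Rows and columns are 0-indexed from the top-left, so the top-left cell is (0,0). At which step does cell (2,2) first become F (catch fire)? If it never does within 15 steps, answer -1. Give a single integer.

Step 1: cell (2,2)='T' (+2 fires, +1 burnt)
Step 2: cell (2,2)='T' (+4 fires, +2 burnt)
Step 3: cell (2,2)='T' (+3 fires, +4 burnt)
Step 4: cell (2,2)='F' (+4 fires, +3 burnt)
  -> target ignites at step 4
Step 5: cell (2,2)='.' (+4 fires, +4 burnt)
Step 6: cell (2,2)='.' (+3 fires, +4 burnt)
Step 7: cell (2,2)='.' (+1 fires, +3 burnt)
Step 8: cell (2,2)='.' (+0 fires, +1 burnt)
  fire out at step 8

4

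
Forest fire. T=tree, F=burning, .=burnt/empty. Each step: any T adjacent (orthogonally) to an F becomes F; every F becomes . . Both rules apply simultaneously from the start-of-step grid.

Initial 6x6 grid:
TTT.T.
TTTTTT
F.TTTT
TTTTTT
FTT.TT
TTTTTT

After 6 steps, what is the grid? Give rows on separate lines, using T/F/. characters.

Step 1: 4 trees catch fire, 2 burn out
  TTT.T.
  FTTTTT
  ..TTTT
  FTTTTT
  .FT.TT
  FTTTTT
Step 2: 5 trees catch fire, 4 burn out
  FTT.T.
  .FTTTT
  ..TTTT
  .FTTTT
  ..F.TT
  .FTTTT
Step 3: 4 trees catch fire, 5 burn out
  .FT.T.
  ..FTTT
  ..TTTT
  ..FTTT
  ....TT
  ..FTTT
Step 4: 5 trees catch fire, 4 burn out
  ..F.T.
  ...FTT
  ..FTTT
  ...FTT
  ....TT
  ...FTT
Step 5: 4 trees catch fire, 5 burn out
  ....T.
  ....FT
  ...FTT
  ....FT
  ....TT
  ....FT
Step 6: 6 trees catch fire, 4 burn out
  ....F.
  .....F
  ....FT
  .....F
  ....FT
  .....F

....F.
.....F
....FT
.....F
....FT
.....F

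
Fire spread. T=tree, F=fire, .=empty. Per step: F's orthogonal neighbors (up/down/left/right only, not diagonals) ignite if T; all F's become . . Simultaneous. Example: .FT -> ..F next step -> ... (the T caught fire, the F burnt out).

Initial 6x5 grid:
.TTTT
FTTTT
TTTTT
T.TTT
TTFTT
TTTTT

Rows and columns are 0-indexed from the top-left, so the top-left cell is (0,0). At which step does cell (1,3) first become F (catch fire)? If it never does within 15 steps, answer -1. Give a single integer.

Step 1: cell (1,3)='T' (+6 fires, +2 burnt)
Step 2: cell (1,3)='T' (+10 fires, +6 burnt)
Step 3: cell (1,3)='F' (+6 fires, +10 burnt)
  -> target ignites at step 3
Step 4: cell (1,3)='.' (+3 fires, +6 burnt)
Step 5: cell (1,3)='.' (+1 fires, +3 burnt)
Step 6: cell (1,3)='.' (+0 fires, +1 burnt)
  fire out at step 6

3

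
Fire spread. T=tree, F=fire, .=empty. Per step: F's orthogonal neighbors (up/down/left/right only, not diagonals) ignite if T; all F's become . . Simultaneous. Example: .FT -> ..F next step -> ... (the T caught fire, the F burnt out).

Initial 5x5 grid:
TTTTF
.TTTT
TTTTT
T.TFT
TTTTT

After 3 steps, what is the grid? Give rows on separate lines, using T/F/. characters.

Step 1: 6 trees catch fire, 2 burn out
  TTTF.
  .TTTF
  TTTFT
  T.F.F
  TTTFT
Step 2: 6 trees catch fire, 6 burn out
  TTF..
  .TTF.
  TTF.F
  T....
  TTF.F
Step 3: 4 trees catch fire, 6 burn out
  TF...
  .TF..
  TF...
  T....
  TF...

TF...
.TF..
TF...
T....
TF...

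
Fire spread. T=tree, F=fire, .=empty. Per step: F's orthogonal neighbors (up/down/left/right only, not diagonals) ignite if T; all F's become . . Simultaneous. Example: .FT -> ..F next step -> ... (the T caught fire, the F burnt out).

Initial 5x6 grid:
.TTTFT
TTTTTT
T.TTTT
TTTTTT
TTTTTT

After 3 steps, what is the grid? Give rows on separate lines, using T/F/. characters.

Step 1: 3 trees catch fire, 1 burn out
  .TTF.F
  TTTTFT
  T.TTTT
  TTTTTT
  TTTTTT
Step 2: 4 trees catch fire, 3 burn out
  .TF...
  TTTF.F
  T.TTFT
  TTTTTT
  TTTTTT
Step 3: 5 trees catch fire, 4 burn out
  .F....
  TTF...
  T.TF.F
  TTTTFT
  TTTTTT

.F....
TTF...
T.TF.F
TTTTFT
TTTTTT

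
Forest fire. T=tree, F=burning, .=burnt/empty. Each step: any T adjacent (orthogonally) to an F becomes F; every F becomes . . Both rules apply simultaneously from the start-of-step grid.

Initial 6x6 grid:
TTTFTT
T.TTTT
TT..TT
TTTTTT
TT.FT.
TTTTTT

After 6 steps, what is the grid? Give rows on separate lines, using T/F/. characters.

Step 1: 6 trees catch fire, 2 burn out
  TTF.FT
  T.TFTT
  TT..TT
  TTTFTT
  TT..F.
  TTTFTT
Step 2: 8 trees catch fire, 6 burn out
  TF...F
  T.F.FT
  TT..TT
  TTF.FT
  TT....
  TTF.FT
Step 3: 7 trees catch fire, 8 burn out
  F.....
  T....F
  TT..FT
  TF...F
  TT....
  TF...F
Step 4: 6 trees catch fire, 7 burn out
  ......
  F.....
  TF...F
  F.....
  TF....
  F.....
Step 5: 2 trees catch fire, 6 burn out
  ......
  ......
  F.....
  ......
  F.....
  ......
Step 6: 0 trees catch fire, 2 burn out
  ......
  ......
  ......
  ......
  ......
  ......

......
......
......
......
......
......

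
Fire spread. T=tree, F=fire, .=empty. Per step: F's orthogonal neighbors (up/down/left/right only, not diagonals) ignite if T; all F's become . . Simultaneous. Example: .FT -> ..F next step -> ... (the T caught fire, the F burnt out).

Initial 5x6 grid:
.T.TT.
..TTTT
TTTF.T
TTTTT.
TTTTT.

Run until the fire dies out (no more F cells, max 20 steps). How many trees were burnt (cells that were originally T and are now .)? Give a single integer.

Answer: 20

Derivation:
Step 1: +3 fires, +1 burnt (F count now 3)
Step 2: +7 fires, +3 burnt (F count now 7)
Step 3: +6 fires, +7 burnt (F count now 6)
Step 4: +3 fires, +6 burnt (F count now 3)
Step 5: +1 fires, +3 burnt (F count now 1)
Step 6: +0 fires, +1 burnt (F count now 0)
Fire out after step 6
Initially T: 21, now '.': 29
Total burnt (originally-T cells now '.'): 20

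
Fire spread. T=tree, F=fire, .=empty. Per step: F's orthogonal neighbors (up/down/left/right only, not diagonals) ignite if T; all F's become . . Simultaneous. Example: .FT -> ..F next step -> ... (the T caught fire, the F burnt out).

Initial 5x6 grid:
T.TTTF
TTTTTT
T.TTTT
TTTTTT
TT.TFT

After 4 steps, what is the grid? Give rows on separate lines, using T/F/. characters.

Step 1: 5 trees catch fire, 2 burn out
  T.TTF.
  TTTTTF
  T.TTTT
  TTTTFT
  TT.F.F
Step 2: 6 trees catch fire, 5 burn out
  T.TF..
  TTTTF.
  T.TTFF
  TTTF.F
  TT....
Step 3: 4 trees catch fire, 6 burn out
  T.F...
  TTTF..
  T.TF..
  TTF...
  TT....
Step 4: 3 trees catch fire, 4 burn out
  T.....
  TTF...
  T.F...
  TF....
  TT....

T.....
TTF...
T.F...
TF....
TT....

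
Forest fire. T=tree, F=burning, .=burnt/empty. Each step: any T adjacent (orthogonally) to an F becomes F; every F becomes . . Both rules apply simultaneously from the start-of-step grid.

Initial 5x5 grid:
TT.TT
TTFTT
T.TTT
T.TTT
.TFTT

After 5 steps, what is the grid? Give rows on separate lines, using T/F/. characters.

Step 1: 6 trees catch fire, 2 burn out
  TT.TT
  TF.FT
  T.FTT
  T.FTT
  .F.FT
Step 2: 7 trees catch fire, 6 burn out
  TF.FT
  F...F
  T..FT
  T..FT
  ....F
Step 3: 5 trees catch fire, 7 burn out
  F...F
  .....
  F...F
  T...F
  .....
Step 4: 1 trees catch fire, 5 burn out
  .....
  .....
  .....
  F....
  .....
Step 5: 0 trees catch fire, 1 burn out
  .....
  .....
  .....
  .....
  .....

.....
.....
.....
.....
.....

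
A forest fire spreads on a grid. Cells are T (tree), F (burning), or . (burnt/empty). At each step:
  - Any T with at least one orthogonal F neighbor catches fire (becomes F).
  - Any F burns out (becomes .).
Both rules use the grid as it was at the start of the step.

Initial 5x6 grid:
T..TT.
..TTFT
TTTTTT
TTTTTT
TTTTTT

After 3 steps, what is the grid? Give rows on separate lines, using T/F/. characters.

Step 1: 4 trees catch fire, 1 burn out
  T..TF.
  ..TF.F
  TTTTFT
  TTTTTT
  TTTTTT
Step 2: 5 trees catch fire, 4 burn out
  T..F..
  ..F...
  TTTF.F
  TTTTFT
  TTTTTT
Step 3: 4 trees catch fire, 5 burn out
  T.....
  ......
  TTF...
  TTTF.F
  TTTTFT

T.....
......
TTF...
TTTF.F
TTTTFT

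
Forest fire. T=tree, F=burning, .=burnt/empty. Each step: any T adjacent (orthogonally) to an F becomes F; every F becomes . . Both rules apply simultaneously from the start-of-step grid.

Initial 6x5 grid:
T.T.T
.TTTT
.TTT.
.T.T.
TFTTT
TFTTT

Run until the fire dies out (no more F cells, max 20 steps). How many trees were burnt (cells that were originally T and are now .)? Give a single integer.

Step 1: +5 fires, +2 burnt (F count now 5)
Step 2: +3 fires, +5 burnt (F count now 3)
Step 3: +5 fires, +3 burnt (F count now 5)
Step 4: +2 fires, +5 burnt (F count now 2)
Step 5: +2 fires, +2 burnt (F count now 2)
Step 6: +1 fires, +2 burnt (F count now 1)
Step 7: +1 fires, +1 burnt (F count now 1)
Step 8: +0 fires, +1 burnt (F count now 0)
Fire out after step 8
Initially T: 20, now '.': 29
Total burnt (originally-T cells now '.'): 19

Answer: 19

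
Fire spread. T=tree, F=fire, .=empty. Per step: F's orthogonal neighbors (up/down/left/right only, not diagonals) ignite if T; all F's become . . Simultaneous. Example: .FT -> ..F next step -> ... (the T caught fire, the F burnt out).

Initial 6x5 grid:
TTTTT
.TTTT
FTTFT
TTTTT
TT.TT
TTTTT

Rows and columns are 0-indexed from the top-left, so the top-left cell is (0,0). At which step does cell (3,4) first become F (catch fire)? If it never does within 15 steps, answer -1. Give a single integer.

Step 1: cell (3,4)='T' (+6 fires, +2 burnt)
Step 2: cell (3,4)='F' (+9 fires, +6 burnt)
  -> target ignites at step 2
Step 3: cell (3,4)='.' (+7 fires, +9 burnt)
Step 4: cell (3,4)='.' (+4 fires, +7 burnt)
Step 5: cell (3,4)='.' (+0 fires, +4 burnt)
  fire out at step 5

2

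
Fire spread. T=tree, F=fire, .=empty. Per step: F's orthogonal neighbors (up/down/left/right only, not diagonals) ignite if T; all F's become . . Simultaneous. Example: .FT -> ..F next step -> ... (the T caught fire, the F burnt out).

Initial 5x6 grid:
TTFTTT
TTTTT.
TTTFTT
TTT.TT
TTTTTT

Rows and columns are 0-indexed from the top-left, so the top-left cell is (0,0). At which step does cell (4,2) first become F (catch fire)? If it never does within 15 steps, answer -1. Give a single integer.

Step 1: cell (4,2)='T' (+6 fires, +2 burnt)
Step 2: cell (4,2)='T' (+8 fires, +6 burnt)
Step 3: cell (4,2)='F' (+7 fires, +8 burnt)
  -> target ignites at step 3
Step 4: cell (4,2)='.' (+4 fires, +7 burnt)
Step 5: cell (4,2)='.' (+1 fires, +4 burnt)
Step 6: cell (4,2)='.' (+0 fires, +1 burnt)
  fire out at step 6

3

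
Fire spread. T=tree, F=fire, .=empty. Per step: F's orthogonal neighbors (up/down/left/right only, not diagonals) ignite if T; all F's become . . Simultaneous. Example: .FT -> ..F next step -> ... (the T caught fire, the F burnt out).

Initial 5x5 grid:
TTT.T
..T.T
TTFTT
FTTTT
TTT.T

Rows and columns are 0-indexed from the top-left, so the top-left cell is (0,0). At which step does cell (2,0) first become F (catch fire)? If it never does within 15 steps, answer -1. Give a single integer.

Step 1: cell (2,0)='F' (+7 fires, +2 burnt)
  -> target ignites at step 1
Step 2: cell (2,0)='.' (+5 fires, +7 burnt)
Step 3: cell (2,0)='.' (+3 fires, +5 burnt)
Step 4: cell (2,0)='.' (+3 fires, +3 burnt)
Step 5: cell (2,0)='.' (+0 fires, +3 burnt)
  fire out at step 5

1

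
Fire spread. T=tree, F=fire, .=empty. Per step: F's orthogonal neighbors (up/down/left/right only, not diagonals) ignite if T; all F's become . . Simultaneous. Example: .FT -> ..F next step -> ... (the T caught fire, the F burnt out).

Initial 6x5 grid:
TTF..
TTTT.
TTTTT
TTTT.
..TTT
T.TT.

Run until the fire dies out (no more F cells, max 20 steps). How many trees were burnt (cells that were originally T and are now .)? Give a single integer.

Step 1: +2 fires, +1 burnt (F count now 2)
Step 2: +4 fires, +2 burnt (F count now 4)
Step 3: +4 fires, +4 burnt (F count now 4)
Step 4: +5 fires, +4 burnt (F count now 5)
Step 5: +3 fires, +5 burnt (F count now 3)
Step 6: +2 fires, +3 burnt (F count now 2)
Step 7: +0 fires, +2 burnt (F count now 0)
Fire out after step 7
Initially T: 21, now '.': 29
Total burnt (originally-T cells now '.'): 20

Answer: 20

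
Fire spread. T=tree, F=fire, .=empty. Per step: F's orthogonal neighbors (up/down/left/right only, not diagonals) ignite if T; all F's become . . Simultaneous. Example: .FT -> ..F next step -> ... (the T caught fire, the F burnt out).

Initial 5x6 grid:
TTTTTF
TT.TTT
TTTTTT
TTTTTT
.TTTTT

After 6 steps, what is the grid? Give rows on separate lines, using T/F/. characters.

Step 1: 2 trees catch fire, 1 burn out
  TTTTF.
  TT.TTF
  TTTTTT
  TTTTTT
  .TTTTT
Step 2: 3 trees catch fire, 2 burn out
  TTTF..
  TT.TF.
  TTTTTF
  TTTTTT
  .TTTTT
Step 3: 4 trees catch fire, 3 burn out
  TTF...
  TT.F..
  TTTTF.
  TTTTTF
  .TTTTT
Step 4: 4 trees catch fire, 4 burn out
  TF....
  TT....
  TTTF..
  TTTTF.
  .TTTTF
Step 5: 5 trees catch fire, 4 burn out
  F.....
  TF....
  TTF...
  TTTF..
  .TTTF.
Step 6: 4 trees catch fire, 5 burn out
  ......
  F.....
  TF....
  TTF...
  .TTF..

......
F.....
TF....
TTF...
.TTF..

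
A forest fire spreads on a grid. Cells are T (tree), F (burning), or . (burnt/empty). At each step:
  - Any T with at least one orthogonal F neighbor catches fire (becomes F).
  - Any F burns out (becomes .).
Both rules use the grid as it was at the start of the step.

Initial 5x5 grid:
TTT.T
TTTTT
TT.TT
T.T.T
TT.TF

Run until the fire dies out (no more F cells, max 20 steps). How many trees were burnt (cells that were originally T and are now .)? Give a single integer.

Answer: 18

Derivation:
Step 1: +2 fires, +1 burnt (F count now 2)
Step 2: +1 fires, +2 burnt (F count now 1)
Step 3: +2 fires, +1 burnt (F count now 2)
Step 4: +2 fires, +2 burnt (F count now 2)
Step 5: +1 fires, +2 burnt (F count now 1)
Step 6: +2 fires, +1 burnt (F count now 2)
Step 7: +3 fires, +2 burnt (F count now 3)
Step 8: +2 fires, +3 burnt (F count now 2)
Step 9: +1 fires, +2 burnt (F count now 1)
Step 10: +1 fires, +1 burnt (F count now 1)
Step 11: +1 fires, +1 burnt (F count now 1)
Step 12: +0 fires, +1 burnt (F count now 0)
Fire out after step 12
Initially T: 19, now '.': 24
Total burnt (originally-T cells now '.'): 18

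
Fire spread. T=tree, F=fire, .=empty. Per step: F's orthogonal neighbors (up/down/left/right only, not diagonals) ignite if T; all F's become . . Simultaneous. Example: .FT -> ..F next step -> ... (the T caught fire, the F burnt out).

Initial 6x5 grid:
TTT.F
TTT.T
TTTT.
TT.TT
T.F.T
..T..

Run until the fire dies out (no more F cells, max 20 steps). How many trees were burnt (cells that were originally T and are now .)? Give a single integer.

Step 1: +2 fires, +2 burnt (F count now 2)
Step 2: +0 fires, +2 burnt (F count now 0)
Fire out after step 2
Initially T: 18, now '.': 14
Total burnt (originally-T cells now '.'): 2

Answer: 2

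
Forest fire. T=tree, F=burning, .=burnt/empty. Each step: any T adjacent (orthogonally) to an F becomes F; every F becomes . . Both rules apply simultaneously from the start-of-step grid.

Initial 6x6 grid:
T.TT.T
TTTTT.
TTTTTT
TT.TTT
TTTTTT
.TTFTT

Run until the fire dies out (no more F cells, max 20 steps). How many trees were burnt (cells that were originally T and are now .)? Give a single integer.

Step 1: +3 fires, +1 burnt (F count now 3)
Step 2: +5 fires, +3 burnt (F count now 5)
Step 3: +4 fires, +5 burnt (F count now 4)
Step 4: +6 fires, +4 burnt (F count now 6)
Step 5: +6 fires, +6 burnt (F count now 6)
Step 6: +3 fires, +6 burnt (F count now 3)
Step 7: +1 fires, +3 burnt (F count now 1)
Step 8: +1 fires, +1 burnt (F count now 1)
Step 9: +0 fires, +1 burnt (F count now 0)
Fire out after step 9
Initially T: 30, now '.': 35
Total burnt (originally-T cells now '.'): 29

Answer: 29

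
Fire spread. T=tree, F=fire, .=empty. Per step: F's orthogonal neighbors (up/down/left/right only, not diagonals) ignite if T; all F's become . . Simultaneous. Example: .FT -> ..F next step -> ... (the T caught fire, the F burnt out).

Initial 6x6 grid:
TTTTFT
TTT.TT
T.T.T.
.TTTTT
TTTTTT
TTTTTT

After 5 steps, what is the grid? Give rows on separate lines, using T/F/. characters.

Step 1: 3 trees catch fire, 1 burn out
  TTTF.F
  TTT.FT
  T.T.T.
  .TTTTT
  TTTTTT
  TTTTTT
Step 2: 3 trees catch fire, 3 burn out
  TTF...
  TTT..F
  T.T.F.
  .TTTTT
  TTTTTT
  TTTTTT
Step 3: 3 trees catch fire, 3 burn out
  TF....
  TTF...
  T.T...
  .TTTFT
  TTTTTT
  TTTTTT
Step 4: 6 trees catch fire, 3 burn out
  F.....
  TF....
  T.F...
  .TTF.F
  TTTTFT
  TTTTTT
Step 5: 5 trees catch fire, 6 burn out
  ......
  F.....
  T.....
  .TF...
  TTTF.F
  TTTTFT

......
F.....
T.....
.TF...
TTTF.F
TTTTFT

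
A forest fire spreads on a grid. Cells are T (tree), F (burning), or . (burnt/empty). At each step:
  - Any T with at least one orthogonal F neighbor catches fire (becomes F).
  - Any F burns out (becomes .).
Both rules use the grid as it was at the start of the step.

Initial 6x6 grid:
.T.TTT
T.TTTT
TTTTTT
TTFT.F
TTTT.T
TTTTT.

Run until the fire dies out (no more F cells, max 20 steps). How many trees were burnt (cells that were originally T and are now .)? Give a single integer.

Step 1: +6 fires, +2 burnt (F count now 6)
Step 2: +9 fires, +6 burnt (F count now 9)
Step 3: +7 fires, +9 burnt (F count now 7)
Step 4: +5 fires, +7 burnt (F count now 5)
Step 5: +0 fires, +5 burnt (F count now 0)
Fire out after step 5
Initially T: 28, now '.': 35
Total burnt (originally-T cells now '.'): 27

Answer: 27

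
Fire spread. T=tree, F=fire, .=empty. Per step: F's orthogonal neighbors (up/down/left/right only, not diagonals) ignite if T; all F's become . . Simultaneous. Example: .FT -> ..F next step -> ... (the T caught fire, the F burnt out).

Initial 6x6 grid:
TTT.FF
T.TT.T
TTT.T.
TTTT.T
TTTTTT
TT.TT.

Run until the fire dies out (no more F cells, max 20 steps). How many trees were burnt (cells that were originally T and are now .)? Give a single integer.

Answer: 1

Derivation:
Step 1: +1 fires, +2 burnt (F count now 1)
Step 2: +0 fires, +1 burnt (F count now 0)
Fire out after step 2
Initially T: 26, now '.': 11
Total burnt (originally-T cells now '.'): 1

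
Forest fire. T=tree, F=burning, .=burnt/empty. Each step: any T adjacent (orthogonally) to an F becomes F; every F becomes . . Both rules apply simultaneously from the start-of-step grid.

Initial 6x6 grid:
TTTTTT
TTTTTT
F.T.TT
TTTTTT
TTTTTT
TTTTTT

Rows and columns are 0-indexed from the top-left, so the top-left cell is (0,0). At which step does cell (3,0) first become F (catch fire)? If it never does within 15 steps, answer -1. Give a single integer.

Step 1: cell (3,0)='F' (+2 fires, +1 burnt)
  -> target ignites at step 1
Step 2: cell (3,0)='.' (+4 fires, +2 burnt)
Step 3: cell (3,0)='.' (+5 fires, +4 burnt)
Step 4: cell (3,0)='.' (+6 fires, +5 burnt)
Step 5: cell (3,0)='.' (+5 fires, +6 burnt)
Step 6: cell (3,0)='.' (+6 fires, +5 burnt)
Step 7: cell (3,0)='.' (+4 fires, +6 burnt)
Step 8: cell (3,0)='.' (+1 fires, +4 burnt)
Step 9: cell (3,0)='.' (+0 fires, +1 burnt)
  fire out at step 9

1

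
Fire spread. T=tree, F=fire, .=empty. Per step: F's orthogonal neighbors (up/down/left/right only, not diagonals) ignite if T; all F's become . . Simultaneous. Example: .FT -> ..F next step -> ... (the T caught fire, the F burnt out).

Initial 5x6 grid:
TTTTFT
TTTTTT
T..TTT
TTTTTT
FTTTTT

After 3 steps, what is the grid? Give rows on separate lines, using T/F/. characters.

Step 1: 5 trees catch fire, 2 burn out
  TTTF.F
  TTTTFT
  T..TTT
  FTTTTT
  .FTTTT
Step 2: 7 trees catch fire, 5 burn out
  TTF...
  TTTF.F
  F..TFT
  .FTTTT
  ..FTTT
Step 3: 8 trees catch fire, 7 burn out
  TF....
  FTF...
  ...F.F
  ..FTFT
  ...FTT

TF....
FTF...
...F.F
..FTFT
...FTT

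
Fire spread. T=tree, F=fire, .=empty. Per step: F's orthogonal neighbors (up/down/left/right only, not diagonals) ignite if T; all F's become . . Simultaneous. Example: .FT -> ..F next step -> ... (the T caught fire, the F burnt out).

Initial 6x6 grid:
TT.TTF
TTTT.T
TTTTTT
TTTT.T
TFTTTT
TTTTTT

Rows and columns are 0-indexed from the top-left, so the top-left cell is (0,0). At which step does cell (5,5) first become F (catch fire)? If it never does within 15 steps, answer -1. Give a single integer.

Step 1: cell (5,5)='T' (+6 fires, +2 burnt)
Step 2: cell (5,5)='T' (+8 fires, +6 burnt)
Step 3: cell (5,5)='T' (+9 fires, +8 burnt)
Step 4: cell (5,5)='T' (+6 fires, +9 burnt)
Step 5: cell (5,5)='F' (+2 fires, +6 burnt)
  -> target ignites at step 5
Step 6: cell (5,5)='.' (+0 fires, +2 burnt)
  fire out at step 6

5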